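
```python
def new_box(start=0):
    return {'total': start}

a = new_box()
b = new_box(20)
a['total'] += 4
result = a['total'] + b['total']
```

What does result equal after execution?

Step 1: new_box() returns a new dict each call (immutable default 0).
Step 2: a = {'total': 0}, b = {'total': 20}.
Step 3: a['total'] += 4 = 4. result = 4 + 20 = 24

The answer is 24.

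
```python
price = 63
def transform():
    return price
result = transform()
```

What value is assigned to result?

Step 1: price = 63 is defined in the global scope.
Step 2: transform() looks up price. No local price exists, so Python checks the global scope via LEGB rule and finds price = 63.
Step 3: result = 63

The answer is 63.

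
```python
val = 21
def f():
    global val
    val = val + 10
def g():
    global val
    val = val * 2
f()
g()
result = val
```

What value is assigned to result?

Step 1: val = 21.
Step 2: f() adds 10: val = 21 + 10 = 31.
Step 3: g() doubles: val = 31 * 2 = 62.
Step 4: result = 62

The answer is 62.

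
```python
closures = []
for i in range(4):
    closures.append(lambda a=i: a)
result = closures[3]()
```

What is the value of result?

Step 1: Default argument a=i captures i's value at each iteration.
Step 2: closures[3] captured a = 3 when i was 3.
Step 3: result = 3

The answer is 3.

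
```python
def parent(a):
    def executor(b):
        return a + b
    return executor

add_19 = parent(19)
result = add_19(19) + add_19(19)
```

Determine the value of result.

Step 1: add_19 captures a = 19.
Step 2: add_19(19) = 19 + 19 = 38, called twice.
Step 3: result = 38 + 38 = 76

The answer is 76.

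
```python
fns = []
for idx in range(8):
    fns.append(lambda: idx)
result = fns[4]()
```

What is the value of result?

Step 1: The loop creates 8 lambdas, all referencing the same variable idx.
Step 2: After the loop, idx = 7 (final value).
Step 3: fns[4]() looks up idx at call time and finds 7. This is the late binding gotcha. result = 7

The answer is 7.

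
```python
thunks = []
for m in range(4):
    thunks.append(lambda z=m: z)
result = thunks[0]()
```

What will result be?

Step 1: Default argument z=m captures m's value at each iteration.
Step 2: thunks[0] captured z = 0 when m was 0.
Step 3: result = 0

The answer is 0.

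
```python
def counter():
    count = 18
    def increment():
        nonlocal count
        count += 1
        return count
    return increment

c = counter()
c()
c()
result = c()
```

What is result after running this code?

Step 1: counter() creates closure with count = 18.
Step 2: Each c() call increments count via nonlocal. After 3 calls: 18 + 3 = 21.
Step 3: result = 21

The answer is 21.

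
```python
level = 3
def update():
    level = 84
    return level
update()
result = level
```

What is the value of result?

Step 1: Global level = 3.
Step 2: update() creates local level = 84 (shadow, not modification).
Step 3: After update() returns, global level is unchanged. result = 3

The answer is 3.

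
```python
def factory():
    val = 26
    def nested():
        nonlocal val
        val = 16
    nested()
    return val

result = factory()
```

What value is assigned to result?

Step 1: factory() sets val = 26.
Step 2: nested() uses nonlocal to reassign val = 16.
Step 3: result = 16

The answer is 16.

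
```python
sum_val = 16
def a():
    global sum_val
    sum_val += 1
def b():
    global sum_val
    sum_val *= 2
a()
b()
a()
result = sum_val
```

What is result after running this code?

Step 1: sum_val = 16.
Step 2: a(): sum_val = 16 + 1 = 17.
Step 3: b(): sum_val = 17 * 2 = 34.
Step 4: a(): sum_val = 34 + 1 = 35

The answer is 35.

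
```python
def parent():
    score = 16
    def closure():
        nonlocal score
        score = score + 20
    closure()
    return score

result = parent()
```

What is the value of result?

Step 1: parent() sets score = 16.
Step 2: closure() uses nonlocal to modify score in parent's scope: score = 16 + 20 = 36.
Step 3: parent() returns the modified score = 36

The answer is 36.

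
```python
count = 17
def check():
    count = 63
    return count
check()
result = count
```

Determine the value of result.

Step 1: Global count = 17.
Step 2: check() creates local count = 63 (shadow, not modification).
Step 3: After check() returns, global count is unchanged. result = 17

The answer is 17.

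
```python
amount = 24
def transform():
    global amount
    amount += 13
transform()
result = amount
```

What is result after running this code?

Step 1: amount = 24 globally.
Step 2: transform() modifies global amount: amount += 13 = 37.
Step 3: result = 37

The answer is 37.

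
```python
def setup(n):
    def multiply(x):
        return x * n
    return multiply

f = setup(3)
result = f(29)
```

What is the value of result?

Step 1: setup(3) returns multiply closure with n = 3.
Step 2: f(29) computes 29 * 3 = 87.
Step 3: result = 87

The answer is 87.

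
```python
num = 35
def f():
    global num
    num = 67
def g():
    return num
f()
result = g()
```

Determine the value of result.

Step 1: num = 35.
Step 2: f() sets global num = 67.
Step 3: g() reads global num = 67. result = 67

The answer is 67.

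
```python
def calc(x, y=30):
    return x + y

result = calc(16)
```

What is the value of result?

Step 1: calc(16) uses default y = 30.
Step 2: Returns 16 + 30 = 46.
Step 3: result = 46

The answer is 46.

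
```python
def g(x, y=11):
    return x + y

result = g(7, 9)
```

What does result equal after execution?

Step 1: g(7, 9) overrides default y with 9.
Step 2: Returns 7 + 9 = 16.
Step 3: result = 16

The answer is 16.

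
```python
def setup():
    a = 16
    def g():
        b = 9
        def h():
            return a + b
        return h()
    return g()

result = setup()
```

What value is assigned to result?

Step 1: setup() defines a = 16. g() defines b = 9.
Step 2: h() accesses both from enclosing scopes: a = 16, b = 9.
Step 3: result = 16 + 9 = 25

The answer is 25.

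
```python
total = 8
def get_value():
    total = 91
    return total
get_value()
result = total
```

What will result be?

Step 1: Global total = 8.
Step 2: get_value() creates local total = 91 (shadow, not modification).
Step 3: After get_value() returns, global total is unchanged. result = 8

The answer is 8.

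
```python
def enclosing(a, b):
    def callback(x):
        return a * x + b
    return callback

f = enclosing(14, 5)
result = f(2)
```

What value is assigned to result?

Step 1: enclosing(14, 5) captures a = 14, b = 5.
Step 2: f(2) computes 14 * 2 + 5 = 33.
Step 3: result = 33

The answer is 33.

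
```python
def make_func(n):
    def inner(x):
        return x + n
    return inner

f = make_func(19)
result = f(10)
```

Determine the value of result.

Step 1: make_func(19) creates a closure that captures n = 19.
Step 2: f(10) calls the closure with x = 10, returning 10 + 19 = 29.
Step 3: result = 29

The answer is 29.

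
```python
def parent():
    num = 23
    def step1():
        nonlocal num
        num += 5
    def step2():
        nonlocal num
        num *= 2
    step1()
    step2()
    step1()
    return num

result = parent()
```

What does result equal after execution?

Step 1: num = 23.
Step 2: step1(): num = 23 + 5 = 28.
Step 3: step2(): num = 28 * 2 = 56.
Step 4: step1(): num = 56 + 5 = 61. result = 61

The answer is 61.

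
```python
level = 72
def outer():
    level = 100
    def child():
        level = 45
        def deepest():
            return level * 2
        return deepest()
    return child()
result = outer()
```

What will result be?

Step 1: deepest() looks up level through LEGB: not local, finds level = 45 in enclosing child().
Step 2: Returns 45 * 2 = 90.
Step 3: result = 90

The answer is 90.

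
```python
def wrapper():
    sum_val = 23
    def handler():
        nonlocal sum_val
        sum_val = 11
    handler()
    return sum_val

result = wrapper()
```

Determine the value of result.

Step 1: wrapper() sets sum_val = 23.
Step 2: handler() uses nonlocal to reassign sum_val = 11.
Step 3: result = 11

The answer is 11.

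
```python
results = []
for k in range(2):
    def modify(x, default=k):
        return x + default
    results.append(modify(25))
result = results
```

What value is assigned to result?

Step 1: Default argument default=k is evaluated at function definition time.
Step 2: Each iteration creates modify with default = current k value.
Step 3: modify(25) returns 25 + default. results = [25, 26]

The answer is [25, 26].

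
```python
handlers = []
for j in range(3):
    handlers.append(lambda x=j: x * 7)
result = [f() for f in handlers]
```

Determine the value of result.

Step 1: Default arg x=j captures j at each iteration.
Step 2: handlers[k] has x defaulting to k, returns k * 7.
Step 3: result = [0, 7, 14]

The answer is [0, 7, 14].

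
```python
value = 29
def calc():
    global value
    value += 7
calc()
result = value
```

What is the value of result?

Step 1: value = 29 globally.
Step 2: calc() modifies global value: value += 7 = 36.
Step 3: result = 36

The answer is 36.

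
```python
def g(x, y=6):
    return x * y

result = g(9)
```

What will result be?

Step 1: g(9) uses default y = 6.
Step 2: Returns 9 * 6 = 54.
Step 3: result = 54

The answer is 54.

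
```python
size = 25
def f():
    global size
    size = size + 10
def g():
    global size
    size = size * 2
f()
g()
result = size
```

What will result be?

Step 1: size = 25.
Step 2: f() adds 10: size = 25 + 10 = 35.
Step 3: g() doubles: size = 35 * 2 = 70.
Step 4: result = 70

The answer is 70.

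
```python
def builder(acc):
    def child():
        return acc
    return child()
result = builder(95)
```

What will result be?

Step 1: builder(95) binds parameter acc = 95.
Step 2: child() looks up acc in enclosing scope and finds the parameter acc = 95.
Step 3: result = 95

The answer is 95.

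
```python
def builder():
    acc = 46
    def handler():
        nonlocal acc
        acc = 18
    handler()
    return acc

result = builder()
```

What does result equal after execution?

Step 1: builder() sets acc = 46.
Step 2: handler() uses nonlocal to reassign acc = 18.
Step 3: result = 18

The answer is 18.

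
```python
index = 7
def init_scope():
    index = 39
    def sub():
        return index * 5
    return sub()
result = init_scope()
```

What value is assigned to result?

Step 1: init_scope() shadows global index with index = 39.
Step 2: sub() finds index = 39 in enclosing scope, computes 39 * 5 = 195.
Step 3: result = 195

The answer is 195.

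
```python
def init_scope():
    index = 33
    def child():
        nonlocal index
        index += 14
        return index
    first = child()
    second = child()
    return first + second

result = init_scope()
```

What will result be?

Step 1: index starts at 33.
Step 2: First call: index = 33 + 14 = 47, returns 47.
Step 3: Second call: index = 47 + 14 = 61, returns 61.
Step 4: result = 47 + 61 = 108

The answer is 108.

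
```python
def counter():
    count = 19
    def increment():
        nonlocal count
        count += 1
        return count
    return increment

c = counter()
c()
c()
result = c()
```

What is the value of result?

Step 1: counter() creates closure with count = 19.
Step 2: Each c() call increments count via nonlocal. After 3 calls: 19 + 3 = 22.
Step 3: result = 22

The answer is 22.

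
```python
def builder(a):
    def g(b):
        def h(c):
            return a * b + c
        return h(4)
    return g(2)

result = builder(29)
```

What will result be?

Step 1: a = 29, b = 2, c = 4.
Step 2: h() computes a * b + c = 29 * 2 + 4 = 62.
Step 3: result = 62

The answer is 62.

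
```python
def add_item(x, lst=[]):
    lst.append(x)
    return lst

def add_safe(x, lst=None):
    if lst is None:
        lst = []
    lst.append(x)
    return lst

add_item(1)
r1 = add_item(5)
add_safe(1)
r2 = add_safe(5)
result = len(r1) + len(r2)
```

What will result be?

Step 1: add_item shares mutable default: after 2 calls, lst = [1, 5], len = 2.
Step 2: add_safe creates fresh list each time: r2 = [5], len = 1.
Step 3: result = 2 + 1 = 3

The answer is 3.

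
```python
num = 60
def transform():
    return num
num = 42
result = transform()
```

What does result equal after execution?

Step 1: num is first set to 60, then reassigned to 42.
Step 2: transform() is called after the reassignment, so it looks up the current global num = 42.
Step 3: result = 42

The answer is 42.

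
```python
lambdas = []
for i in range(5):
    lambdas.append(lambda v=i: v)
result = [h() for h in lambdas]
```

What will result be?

Step 1: Default arg v=i captures i at each iteration.
Step 2: Each lambda has its own default: 0, 1, ..., 4.
Step 3: result = [0, 1, 2, 3, 4]

The answer is [0, 1, 2, 3, 4].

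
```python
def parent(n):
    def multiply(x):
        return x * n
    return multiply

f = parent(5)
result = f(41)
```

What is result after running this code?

Step 1: parent(5) returns multiply closure with n = 5.
Step 2: f(41) computes 41 * 5 = 205.
Step 3: result = 205

The answer is 205.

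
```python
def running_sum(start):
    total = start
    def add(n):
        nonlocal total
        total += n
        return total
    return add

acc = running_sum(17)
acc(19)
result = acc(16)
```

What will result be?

Step 1: running_sum(17) creates closure with total = 17.
Step 2: First acc(19): total = 17 + 19 = 36.
Step 3: Second acc(16): total = 36 + 16 = 52. result = 52

The answer is 52.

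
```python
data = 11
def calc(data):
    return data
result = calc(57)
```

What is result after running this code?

Step 1: Global data = 11.
Step 2: calc(57) takes parameter data = 57, which shadows the global.
Step 3: result = 57

The answer is 57.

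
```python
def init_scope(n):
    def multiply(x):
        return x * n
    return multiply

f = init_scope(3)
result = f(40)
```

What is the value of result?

Step 1: init_scope(3) returns multiply closure with n = 3.
Step 2: f(40) computes 40 * 3 = 120.
Step 3: result = 120

The answer is 120.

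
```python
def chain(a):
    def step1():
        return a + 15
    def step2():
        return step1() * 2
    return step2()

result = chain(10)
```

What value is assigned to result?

Step 1: chain(10) captures a = 10.
Step 2: step2() calls step1() which returns 10 + 15 = 25.
Step 3: step2() returns 25 * 2 = 50

The answer is 50.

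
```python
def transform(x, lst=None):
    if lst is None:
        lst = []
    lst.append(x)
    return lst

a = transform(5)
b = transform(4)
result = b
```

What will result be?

Step 1: None default with guard creates a NEW list each call.
Step 2: a = [5] (fresh list). b = [4] (another fresh list).
Step 3: result = [4] (this is the fix for mutable default)

The answer is [4].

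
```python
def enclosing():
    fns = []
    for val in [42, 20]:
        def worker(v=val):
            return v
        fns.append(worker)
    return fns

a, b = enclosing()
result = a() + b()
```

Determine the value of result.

Step 1: Default argument v=val captures val at each iteration.
Step 2: a() returns 42 (captured at first iteration), b() returns 20 (captured at second).
Step 3: result = 42 + 20 = 62

The answer is 62.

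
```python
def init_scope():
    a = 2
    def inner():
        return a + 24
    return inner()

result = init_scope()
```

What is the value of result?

Step 1: init_scope() defines a = 2.
Step 2: inner() reads a = 2 from enclosing scope, returns 2 + 24 = 26.
Step 3: result = 26

The answer is 26.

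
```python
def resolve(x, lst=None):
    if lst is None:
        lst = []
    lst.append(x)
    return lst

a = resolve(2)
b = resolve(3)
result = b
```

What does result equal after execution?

Step 1: None default with guard creates a NEW list each call.
Step 2: a = [2] (fresh list). b = [3] (another fresh list).
Step 3: result = [3] (this is the fix for mutable default)

The answer is [3].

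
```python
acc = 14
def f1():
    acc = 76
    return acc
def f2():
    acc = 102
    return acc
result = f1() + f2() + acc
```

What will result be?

Step 1: Each function shadows global acc with its own local.
Step 2: f1() returns 76, f2() returns 102.
Step 3: Global acc = 14 is unchanged. result = 76 + 102 + 14 = 192

The answer is 192.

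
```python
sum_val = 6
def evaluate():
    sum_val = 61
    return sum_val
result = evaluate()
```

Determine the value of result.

Step 1: Global sum_val = 6.
Step 2: evaluate() creates local sum_val = 61, shadowing the global.
Step 3: Returns local sum_val = 61. result = 61

The answer is 61.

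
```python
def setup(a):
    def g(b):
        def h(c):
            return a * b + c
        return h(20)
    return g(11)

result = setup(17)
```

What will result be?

Step 1: a = 17, b = 11, c = 20.
Step 2: h() computes a * b + c = 17 * 11 + 20 = 207.
Step 3: result = 207

The answer is 207.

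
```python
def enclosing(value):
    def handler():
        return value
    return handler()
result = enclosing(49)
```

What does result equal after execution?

Step 1: enclosing(49) binds parameter value = 49.
Step 2: handler() looks up value in enclosing scope and finds the parameter value = 49.
Step 3: result = 49

The answer is 49.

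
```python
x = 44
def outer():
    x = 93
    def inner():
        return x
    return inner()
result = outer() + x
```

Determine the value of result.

Step 1: Global x = 44. outer() shadows with x = 93.
Step 2: inner() returns enclosing x = 93. outer() = 93.
Step 3: result = 93 + global x (44) = 137

The answer is 137.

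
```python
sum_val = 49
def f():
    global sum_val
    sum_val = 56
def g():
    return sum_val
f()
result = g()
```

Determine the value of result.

Step 1: sum_val = 49.
Step 2: f() sets global sum_val = 56.
Step 3: g() reads global sum_val = 56. result = 56

The answer is 56.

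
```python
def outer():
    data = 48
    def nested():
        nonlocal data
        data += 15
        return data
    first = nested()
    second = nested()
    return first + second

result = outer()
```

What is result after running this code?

Step 1: data starts at 48.
Step 2: First call: data = 48 + 15 = 63, returns 63.
Step 3: Second call: data = 63 + 15 = 78, returns 78.
Step 4: result = 63 + 78 = 141

The answer is 141.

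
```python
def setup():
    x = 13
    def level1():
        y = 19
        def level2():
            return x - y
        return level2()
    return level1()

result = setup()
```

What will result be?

Step 1: x = 13 in setup. y = 19 in level1.
Step 2: level2() reads x = 13 and y = 19 from enclosing scopes.
Step 3: result = 13 - 19 = -6

The answer is -6.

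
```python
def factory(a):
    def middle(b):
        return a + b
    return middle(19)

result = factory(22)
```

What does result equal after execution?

Step 1: factory(22) passes a = 22.
Step 2: middle(19) has b = 19, reads a = 22 from enclosing.
Step 3: result = 22 + 19 = 41

The answer is 41.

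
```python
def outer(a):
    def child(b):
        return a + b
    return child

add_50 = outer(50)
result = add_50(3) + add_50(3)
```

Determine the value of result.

Step 1: add_50 captures a = 50.
Step 2: add_50(3) = 50 + 3 = 53, called twice.
Step 3: result = 53 + 53 = 106

The answer is 106.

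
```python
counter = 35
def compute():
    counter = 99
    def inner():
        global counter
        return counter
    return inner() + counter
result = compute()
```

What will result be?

Step 1: Global counter = 35. compute() shadows with local counter = 99.
Step 2: inner() uses global keyword, so inner() returns global counter = 35.
Step 3: compute() returns 35 + 99 = 134

The answer is 134.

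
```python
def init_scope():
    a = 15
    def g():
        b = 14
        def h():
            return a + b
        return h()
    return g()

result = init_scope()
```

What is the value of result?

Step 1: init_scope() defines a = 15. g() defines b = 14.
Step 2: h() accesses both from enclosing scopes: a = 15, b = 14.
Step 3: result = 15 + 14 = 29

The answer is 29.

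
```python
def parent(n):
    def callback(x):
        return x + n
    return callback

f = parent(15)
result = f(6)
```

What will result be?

Step 1: parent(15) creates a closure that captures n = 15.
Step 2: f(6) calls the closure with x = 6, returning 6 + 15 = 21.
Step 3: result = 21

The answer is 21.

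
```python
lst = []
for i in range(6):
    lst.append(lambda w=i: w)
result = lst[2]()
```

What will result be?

Step 1: Default argument w=i captures i's value at each iteration.
Step 2: lst[2] captured w = 2 when i was 2.
Step 3: result = 2

The answer is 2.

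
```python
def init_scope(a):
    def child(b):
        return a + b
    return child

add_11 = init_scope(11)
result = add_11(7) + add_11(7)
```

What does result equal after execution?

Step 1: add_11 captures a = 11.
Step 2: add_11(7) = 11 + 7 = 18, called twice.
Step 3: result = 18 + 18 = 36

The answer is 36.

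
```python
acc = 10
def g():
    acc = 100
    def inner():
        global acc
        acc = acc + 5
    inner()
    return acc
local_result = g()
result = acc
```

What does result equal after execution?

Step 1: Global acc = 10. g() creates local acc = 100.
Step 2: inner() declares global acc and adds 5: global acc = 10 + 5 = 15.
Step 3: g() returns its local acc = 100 (unaffected by inner).
Step 4: result = global acc = 15

The answer is 15.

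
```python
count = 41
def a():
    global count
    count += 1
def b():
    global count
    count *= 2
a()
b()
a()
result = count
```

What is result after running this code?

Step 1: count = 41.
Step 2: a(): count = 41 + 1 = 42.
Step 3: b(): count = 42 * 2 = 84.
Step 4: a(): count = 84 + 1 = 85

The answer is 85.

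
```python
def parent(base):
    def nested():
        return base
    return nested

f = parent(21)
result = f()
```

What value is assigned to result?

Step 1: parent(21) creates closure capturing base = 21.
Step 2: f() returns the captured base = 21.
Step 3: result = 21

The answer is 21.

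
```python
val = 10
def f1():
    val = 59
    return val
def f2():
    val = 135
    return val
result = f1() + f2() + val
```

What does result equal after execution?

Step 1: Each function shadows global val with its own local.
Step 2: f1() returns 59, f2() returns 135.
Step 3: Global val = 10 is unchanged. result = 59 + 135 + 10 = 204

The answer is 204.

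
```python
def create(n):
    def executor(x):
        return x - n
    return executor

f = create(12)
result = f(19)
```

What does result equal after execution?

Step 1: create(12) creates a closure capturing n = 12.
Step 2: f(19) computes 19 - 12 = 7.
Step 3: result = 7

The answer is 7.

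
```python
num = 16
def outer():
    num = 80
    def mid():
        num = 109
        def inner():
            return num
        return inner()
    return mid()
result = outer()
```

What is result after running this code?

Step 1: Three levels of shadowing: global 16, outer 80, mid 109.
Step 2: inner() finds num = 109 in enclosing mid() scope.
Step 3: result = 109

The answer is 109.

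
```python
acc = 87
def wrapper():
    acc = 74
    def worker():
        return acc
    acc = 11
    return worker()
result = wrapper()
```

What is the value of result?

Step 1: wrapper() sets acc = 74, then later acc = 11.
Step 2: worker() is called after acc is reassigned to 11. Closures capture variables by reference, not by value.
Step 3: result = 11

The answer is 11.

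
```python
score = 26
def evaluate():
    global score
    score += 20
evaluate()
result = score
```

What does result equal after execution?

Step 1: score = 26 globally.
Step 2: evaluate() modifies global score: score += 20 = 46.
Step 3: result = 46

The answer is 46.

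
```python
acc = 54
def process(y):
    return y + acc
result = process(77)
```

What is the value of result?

Step 1: acc = 54 is defined globally.
Step 2: process(77) uses parameter y = 77 and looks up acc from global scope = 54.
Step 3: result = 77 + 54 = 131

The answer is 131.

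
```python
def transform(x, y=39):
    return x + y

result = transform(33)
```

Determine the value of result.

Step 1: transform(33) uses default y = 39.
Step 2: Returns 33 + 39 = 72.
Step 3: result = 72

The answer is 72.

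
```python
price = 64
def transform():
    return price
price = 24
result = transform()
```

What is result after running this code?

Step 1: price is first set to 64, then reassigned to 24.
Step 2: transform() is called after the reassignment, so it looks up the current global price = 24.
Step 3: result = 24

The answer is 24.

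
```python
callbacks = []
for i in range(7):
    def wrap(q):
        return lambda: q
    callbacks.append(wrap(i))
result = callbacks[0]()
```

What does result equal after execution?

Step 1: wrap(i) creates a new scope capturing q = i at call time.
Step 2: callbacks[0] = wrap(0), so its lambda captures q = 0.
Step 3: result = 0 (closure factory fixes late binding)

The answer is 0.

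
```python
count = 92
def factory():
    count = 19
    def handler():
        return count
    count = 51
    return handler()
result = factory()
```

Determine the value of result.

Step 1: factory() sets count = 19, then later count = 51.
Step 2: handler() is called after count is reassigned to 51. Closures capture variables by reference, not by value.
Step 3: result = 51

The answer is 51.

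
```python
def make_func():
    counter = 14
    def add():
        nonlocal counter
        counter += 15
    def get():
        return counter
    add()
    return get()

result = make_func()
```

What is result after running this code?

Step 1: counter = 14. add() modifies it via nonlocal, get() reads it.
Step 2: add() makes counter = 14 + 15 = 29.
Step 3: get() returns 29. result = 29

The answer is 29.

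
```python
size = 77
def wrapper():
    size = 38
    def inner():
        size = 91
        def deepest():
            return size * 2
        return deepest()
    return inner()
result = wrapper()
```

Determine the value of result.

Step 1: deepest() looks up size through LEGB: not local, finds size = 91 in enclosing inner().
Step 2: Returns 91 * 2 = 182.
Step 3: result = 182

The answer is 182.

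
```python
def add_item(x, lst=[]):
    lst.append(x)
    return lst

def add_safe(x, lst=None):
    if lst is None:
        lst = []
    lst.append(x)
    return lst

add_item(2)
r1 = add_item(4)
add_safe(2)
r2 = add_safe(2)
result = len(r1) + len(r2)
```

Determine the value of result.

Step 1: add_item shares mutable default: after 2 calls, lst = [2, 4], len = 2.
Step 2: add_safe creates fresh list each time: r2 = [2], len = 1.
Step 3: result = 2 + 1 = 3

The answer is 3.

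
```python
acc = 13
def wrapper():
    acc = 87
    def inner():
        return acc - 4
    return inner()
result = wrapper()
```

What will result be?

Step 1: wrapper() shadows global acc with acc = 87.
Step 2: inner() finds acc = 87 in enclosing scope, computes 87 - 4 = 83.
Step 3: result = 83

The answer is 83.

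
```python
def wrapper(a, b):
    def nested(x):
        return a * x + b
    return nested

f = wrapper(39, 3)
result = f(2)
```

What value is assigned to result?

Step 1: wrapper(39, 3) captures a = 39, b = 3.
Step 2: f(2) computes 39 * 2 + 3 = 81.
Step 3: result = 81

The answer is 81.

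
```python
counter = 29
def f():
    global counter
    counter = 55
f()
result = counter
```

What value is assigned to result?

Step 1: counter = 29 globally.
Step 2: f() declares global counter and sets it to 55.
Step 3: After f(), global counter = 55. result = 55

The answer is 55.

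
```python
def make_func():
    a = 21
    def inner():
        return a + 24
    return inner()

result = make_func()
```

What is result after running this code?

Step 1: make_func() defines a = 21.
Step 2: inner() reads a = 21 from enclosing scope, returns 21 + 24 = 45.
Step 3: result = 45

The answer is 45.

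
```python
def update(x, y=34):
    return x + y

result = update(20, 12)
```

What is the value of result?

Step 1: update(20, 12) overrides default y with 12.
Step 2: Returns 20 + 12 = 32.
Step 3: result = 32

The answer is 32.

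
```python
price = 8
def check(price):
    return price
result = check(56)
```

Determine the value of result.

Step 1: Global price = 8.
Step 2: check(56) takes parameter price = 56, which shadows the global.
Step 3: result = 56

The answer is 56.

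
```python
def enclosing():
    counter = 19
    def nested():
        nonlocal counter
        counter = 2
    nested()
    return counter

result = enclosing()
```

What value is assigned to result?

Step 1: enclosing() sets counter = 19.
Step 2: nested() uses nonlocal to reassign counter = 2.
Step 3: result = 2

The answer is 2.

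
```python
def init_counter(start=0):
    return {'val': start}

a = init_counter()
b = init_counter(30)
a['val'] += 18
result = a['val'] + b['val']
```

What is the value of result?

Step 1: init_counter() returns a new dict each call (immutable default 0).
Step 2: a = {'val': 0}, b = {'val': 30}.
Step 3: a['val'] += 18 = 18. result = 18 + 30 = 48

The answer is 48.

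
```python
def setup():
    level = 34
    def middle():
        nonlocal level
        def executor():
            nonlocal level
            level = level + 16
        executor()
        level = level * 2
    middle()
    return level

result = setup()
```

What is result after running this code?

Step 1: level = 34.
Step 2: executor() adds 16: level = 34 + 16 = 50.
Step 3: middle() doubles: level = 50 * 2 = 100.
Step 4: result = 100

The answer is 100.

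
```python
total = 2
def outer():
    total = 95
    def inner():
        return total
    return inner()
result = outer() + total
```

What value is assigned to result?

Step 1: Global total = 2. outer() shadows with total = 95.
Step 2: inner() returns enclosing total = 95. outer() = 95.
Step 3: result = 95 + global total (2) = 97

The answer is 97.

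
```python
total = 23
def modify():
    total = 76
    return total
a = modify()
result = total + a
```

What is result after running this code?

Step 1: Global total = 23. modify() returns local total = 76.
Step 2: a = 76. Global total still = 23.
Step 3: result = 23 + 76 = 99

The answer is 99.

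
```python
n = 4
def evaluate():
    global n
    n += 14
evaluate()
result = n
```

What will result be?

Step 1: n = 4 globally.
Step 2: evaluate() modifies global n: n += 14 = 18.
Step 3: result = 18

The answer is 18.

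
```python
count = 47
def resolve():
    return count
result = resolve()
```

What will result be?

Step 1: count = 47 is defined in the global scope.
Step 2: resolve() looks up count. No local count exists, so Python checks the global scope via LEGB rule and finds count = 47.
Step 3: result = 47

The answer is 47.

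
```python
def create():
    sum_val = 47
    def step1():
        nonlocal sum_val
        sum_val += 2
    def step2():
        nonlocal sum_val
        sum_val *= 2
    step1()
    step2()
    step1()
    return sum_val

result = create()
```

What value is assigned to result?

Step 1: sum_val = 47.
Step 2: step1(): sum_val = 47 + 2 = 49.
Step 3: step2(): sum_val = 49 * 2 = 98.
Step 4: step1(): sum_val = 98 + 2 = 100. result = 100

The answer is 100.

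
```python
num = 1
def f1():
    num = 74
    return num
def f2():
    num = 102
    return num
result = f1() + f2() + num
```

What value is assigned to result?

Step 1: Each function shadows global num with its own local.
Step 2: f1() returns 74, f2() returns 102.
Step 3: Global num = 1 is unchanged. result = 74 + 102 + 1 = 177

The answer is 177.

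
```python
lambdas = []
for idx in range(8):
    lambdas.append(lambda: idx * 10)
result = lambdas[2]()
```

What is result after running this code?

Step 1: All lambdas reference the same variable idx (late binding).
Step 2: After the loop, idx = 7. Every lambda returns idx * 10.
Step 3: lambdas[2]() = 7 * 10 = 70

The answer is 70.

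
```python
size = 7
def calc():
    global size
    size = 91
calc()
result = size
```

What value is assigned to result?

Step 1: size = 7 globally.
Step 2: calc() declares global size and sets it to 91.
Step 3: After calc(), global size = 91. result = 91

The answer is 91.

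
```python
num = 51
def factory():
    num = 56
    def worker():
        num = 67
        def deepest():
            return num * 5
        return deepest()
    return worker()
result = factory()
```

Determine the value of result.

Step 1: deepest() looks up num through LEGB: not local, finds num = 67 in enclosing worker().
Step 2: Returns 67 * 5 = 335.
Step 3: result = 335

The answer is 335.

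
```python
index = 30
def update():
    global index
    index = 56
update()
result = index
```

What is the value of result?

Step 1: index = 30 globally.
Step 2: update() declares global index and sets it to 56.
Step 3: After update(), global index = 56. result = 56

The answer is 56.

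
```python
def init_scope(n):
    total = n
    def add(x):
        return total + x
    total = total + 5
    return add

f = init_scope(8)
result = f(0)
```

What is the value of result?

Step 1: init_scope(8) sets total = 8, then total = 8 + 5 = 13.
Step 2: Closures capture by reference, so add sees total = 13.
Step 3: f(0) returns 13 + 0 = 13

The answer is 13.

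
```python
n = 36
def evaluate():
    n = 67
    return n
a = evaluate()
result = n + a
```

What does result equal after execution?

Step 1: Global n = 36. evaluate() returns local n = 67.
Step 2: a = 67. Global n still = 36.
Step 3: result = 36 + 67 = 103

The answer is 103.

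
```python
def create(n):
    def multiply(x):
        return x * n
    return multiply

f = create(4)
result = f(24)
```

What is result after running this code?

Step 1: create(4) returns multiply closure with n = 4.
Step 2: f(24) computes 24 * 4 = 96.
Step 3: result = 96

The answer is 96.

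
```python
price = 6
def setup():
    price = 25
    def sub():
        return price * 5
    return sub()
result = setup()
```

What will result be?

Step 1: setup() shadows global price with price = 25.
Step 2: sub() finds price = 25 in enclosing scope, computes 25 * 5 = 125.
Step 3: result = 125

The answer is 125.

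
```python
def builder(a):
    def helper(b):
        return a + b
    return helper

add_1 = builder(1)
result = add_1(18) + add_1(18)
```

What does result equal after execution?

Step 1: add_1 captures a = 1.
Step 2: add_1(18) = 1 + 18 = 19, called twice.
Step 3: result = 19 + 19 = 38

The answer is 38.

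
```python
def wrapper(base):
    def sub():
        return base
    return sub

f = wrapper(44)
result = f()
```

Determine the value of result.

Step 1: wrapper(44) creates closure capturing base = 44.
Step 2: f() returns the captured base = 44.
Step 3: result = 44

The answer is 44.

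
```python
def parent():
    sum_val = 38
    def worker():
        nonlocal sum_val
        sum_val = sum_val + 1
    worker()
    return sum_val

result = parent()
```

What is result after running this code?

Step 1: parent() sets sum_val = 38.
Step 2: worker() uses nonlocal to modify sum_val in parent's scope: sum_val = 38 + 1 = 39.
Step 3: parent() returns the modified sum_val = 39

The answer is 39.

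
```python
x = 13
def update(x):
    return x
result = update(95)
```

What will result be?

Step 1: Global x = 13.
Step 2: update(95) takes parameter x = 95, which shadows the global.
Step 3: result = 95

The answer is 95.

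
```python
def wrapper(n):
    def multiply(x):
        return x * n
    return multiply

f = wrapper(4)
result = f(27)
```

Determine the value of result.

Step 1: wrapper(4) returns multiply closure with n = 4.
Step 2: f(27) computes 27 * 4 = 108.
Step 3: result = 108

The answer is 108.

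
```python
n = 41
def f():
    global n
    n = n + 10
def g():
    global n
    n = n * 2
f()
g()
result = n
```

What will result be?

Step 1: n = 41.
Step 2: f() adds 10: n = 41 + 10 = 51.
Step 3: g() doubles: n = 51 * 2 = 102.
Step 4: result = 102

The answer is 102.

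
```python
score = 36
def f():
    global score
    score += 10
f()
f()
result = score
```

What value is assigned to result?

Step 1: score = 36.
Step 2: First f(): score = 36 + 10 = 46.
Step 3: Second f(): score = 46 + 10 = 56. result = 56

The answer is 56.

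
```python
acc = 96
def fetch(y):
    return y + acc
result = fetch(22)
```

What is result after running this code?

Step 1: acc = 96 is defined globally.
Step 2: fetch(22) uses parameter y = 22 and looks up acc from global scope = 96.
Step 3: result = 22 + 96 = 118

The answer is 118.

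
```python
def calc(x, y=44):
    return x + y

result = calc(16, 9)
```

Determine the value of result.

Step 1: calc(16, 9) overrides default y with 9.
Step 2: Returns 16 + 9 = 25.
Step 3: result = 25

The answer is 25.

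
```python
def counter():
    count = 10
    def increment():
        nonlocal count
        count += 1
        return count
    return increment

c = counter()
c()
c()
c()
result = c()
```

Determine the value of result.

Step 1: counter() creates closure with count = 10.
Step 2: Each c() call increments count via nonlocal. After 4 calls: 10 + 4 = 14.
Step 3: result = 14

The answer is 14.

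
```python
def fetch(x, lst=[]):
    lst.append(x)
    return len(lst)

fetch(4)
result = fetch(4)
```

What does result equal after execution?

Step 1: Mutable default list persists between calls.
Step 2: First call: lst = [4], len = 1. Second call: lst = [4, 4], len = 2.
Step 3: result = 2

The answer is 2.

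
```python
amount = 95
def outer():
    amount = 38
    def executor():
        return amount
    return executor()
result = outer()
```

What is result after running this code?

Step 1: amount = 95 globally, but outer() defines amount = 38 locally.
Step 2: executor() looks up amount. Not in local scope, so checks enclosing scope (outer) and finds amount = 38.
Step 3: result = 38

The answer is 38.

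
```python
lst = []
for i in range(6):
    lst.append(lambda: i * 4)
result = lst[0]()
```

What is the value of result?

Step 1: All lambdas reference the same variable i (late binding).
Step 2: After the loop, i = 5. Every lambda returns i * 4.
Step 3: lst[0]() = 5 * 4 = 20

The answer is 20.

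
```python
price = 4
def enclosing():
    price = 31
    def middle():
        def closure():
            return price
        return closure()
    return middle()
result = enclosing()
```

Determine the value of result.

Step 1: enclosing() defines price = 31. middle() and closure() have no local price.
Step 2: closure() checks local (none), enclosing middle() (none), enclosing enclosing() and finds price = 31.
Step 3: result = 31

The answer is 31.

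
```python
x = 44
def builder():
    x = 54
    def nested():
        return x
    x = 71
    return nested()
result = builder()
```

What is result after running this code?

Step 1: builder() sets x = 54, then later x = 71.
Step 2: nested() is called after x is reassigned to 71. Closures capture variables by reference, not by value.
Step 3: result = 71

The answer is 71.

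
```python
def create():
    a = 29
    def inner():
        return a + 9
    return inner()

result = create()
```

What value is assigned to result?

Step 1: create() defines a = 29.
Step 2: inner() reads a = 29 from enclosing scope, returns 29 + 9 = 38.
Step 3: result = 38

The answer is 38.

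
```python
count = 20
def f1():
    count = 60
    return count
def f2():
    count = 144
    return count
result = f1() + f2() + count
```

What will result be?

Step 1: Each function shadows global count with its own local.
Step 2: f1() returns 60, f2() returns 144.
Step 3: Global count = 20 is unchanged. result = 60 + 144 + 20 = 224

The answer is 224.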